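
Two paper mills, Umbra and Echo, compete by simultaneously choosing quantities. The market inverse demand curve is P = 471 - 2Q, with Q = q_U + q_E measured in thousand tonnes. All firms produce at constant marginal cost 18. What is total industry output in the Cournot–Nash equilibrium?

151

A representative firm's profit is π_i = q_i(471 - 2Q) - 18q_i.
First-order condition (treating rivals' output as given): 453 - 4q_i - 2q_j = 0.
By symmetry each firm produces the same amount; substituting q_j = q_i yields q_i = 453/6 = 151/2.
Total output Q = 151/2 + 151/2 = 151.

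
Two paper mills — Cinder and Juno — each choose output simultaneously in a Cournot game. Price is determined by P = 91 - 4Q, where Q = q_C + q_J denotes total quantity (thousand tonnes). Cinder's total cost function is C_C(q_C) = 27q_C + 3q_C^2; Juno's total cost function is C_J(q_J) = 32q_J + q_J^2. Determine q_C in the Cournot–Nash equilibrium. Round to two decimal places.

3.26

Cinder's profit: π_C = (91 - 4Q)q_C - (27q_C + 3q_C²). Setting ∂π_C/∂q_C = 0: 64 - 14q_C - 4(q_J) = 0.
Juno's first-order condition: 59 - 10q_J - 4(q_C) = 0.
So q_C = (64 - 4q_J)/14 and q_J = (59 - 4q_C)/10.
Solving the pair: q_C = 101/31, q_J = 285/62.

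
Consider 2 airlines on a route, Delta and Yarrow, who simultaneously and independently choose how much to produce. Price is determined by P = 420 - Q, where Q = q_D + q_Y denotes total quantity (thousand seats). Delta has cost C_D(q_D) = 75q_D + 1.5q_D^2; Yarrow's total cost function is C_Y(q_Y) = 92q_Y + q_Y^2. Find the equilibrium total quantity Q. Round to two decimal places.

123.53

Delta's profit: π_D = (420 - Q)q_D - (75q_D + (3/2)q_D²). Setting ∂π_D/∂q_D = 0: 345 - 5q_D - (q_Y) = 0.
Yarrow's profit: π_Y = (420 - Q)q_Y - (92q_Y + q_Y²). Setting ∂π_Y/∂q_Y = 0: 328 - 4q_Y - (q_D) = 0.
So q_D = (345 - q_Y)/5 and q_Y = (328 - q_D)/4.
Solving the pair: q_D = 1052/19, q_Y = 1295/19.
Total output Q = 1052/19 + 1295/19 = 123.5263.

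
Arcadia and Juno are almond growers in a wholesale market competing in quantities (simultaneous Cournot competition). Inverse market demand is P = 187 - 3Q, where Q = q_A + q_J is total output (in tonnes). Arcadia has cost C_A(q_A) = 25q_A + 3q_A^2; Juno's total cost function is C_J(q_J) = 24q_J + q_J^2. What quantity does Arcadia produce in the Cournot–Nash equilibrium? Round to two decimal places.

9.28

Arcadia's profit: π_A = (187 - 3Q)q_A - (25q_A + 3q_A²). Setting ∂π_A/∂q_A = 0: 162 - 12q_A - 3(q_J) = 0.
Juno's first-order condition: 163 - 8q_J - 3(q_A) = 0.
So q_A = (162 - 3q_J)/12 and q_J = (163 - 3q_A)/8.
Substituting one into the other gives q_A = 269/29 and q_J = 490/29.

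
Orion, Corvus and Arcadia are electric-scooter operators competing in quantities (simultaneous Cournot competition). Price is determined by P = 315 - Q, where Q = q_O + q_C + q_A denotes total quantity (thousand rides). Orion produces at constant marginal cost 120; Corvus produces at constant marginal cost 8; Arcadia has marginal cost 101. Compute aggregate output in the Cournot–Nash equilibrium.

Orion's profit: π_O = (315 - Q)q_O - (120q_O). Setting ∂π_O/∂q_O = 0: 195 - 2q_O - (q_C + q_A) = 0.
Corvus's first-order condition: 307 - 2q_C - (q_O + q_A) = 0.
Arcadia's first-order condition: 214 - 2q_A - (q_O + q_C) = 0.
Summing all 3 equations gives 716 − 4Q = 0, hence Q = 179.
Back-substituting: q_O = (195 − 179) = 16, q_C = (307 − 179) = 128, q_A = (214 − 179) = 35.
Total output Q = 16 + 128 + 35 = 179.

179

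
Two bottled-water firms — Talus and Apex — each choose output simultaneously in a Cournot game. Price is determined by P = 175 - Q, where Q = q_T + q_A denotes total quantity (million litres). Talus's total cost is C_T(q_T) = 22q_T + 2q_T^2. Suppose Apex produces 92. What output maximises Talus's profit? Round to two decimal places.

With the rival's output fixed at 92, Talus's profit is π_T = (175 - 92 - q_T)q_T - (22q_T + 2q_T²) = (83 - q_T)q_T - (22q_T + 2q_T²).
∂π_T/∂q_T = 61 - 6q_T = 0, so q_T = 61/6.

10.17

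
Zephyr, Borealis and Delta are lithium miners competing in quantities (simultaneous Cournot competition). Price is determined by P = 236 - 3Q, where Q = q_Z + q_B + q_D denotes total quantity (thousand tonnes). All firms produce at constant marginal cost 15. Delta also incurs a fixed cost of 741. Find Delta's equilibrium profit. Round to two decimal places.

A representative firm's profit is π_i = q_i(236 - 3Q) - 15q_i.
Setting ∂π_i/∂q_i = 0 with rivals' quantities fixed: 221 - 6q_i - 3·Σ_{j≠i} q_j = 0.
By symmetry each firm produces the same amount; substituting Σ_{j≠i} q_j = 2q_i yields q_i = 221/12.
Price P = 236 - 3·(221/4) = 281/4.
Delta's profit: (281/4 - 15)·(221/12) - 741 = 276.5208.

276.52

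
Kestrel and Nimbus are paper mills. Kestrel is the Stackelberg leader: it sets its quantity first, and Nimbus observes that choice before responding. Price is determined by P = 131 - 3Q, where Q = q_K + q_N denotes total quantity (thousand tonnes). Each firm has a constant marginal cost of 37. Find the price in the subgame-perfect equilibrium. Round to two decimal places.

60.50

Solve by backward induction. Given q_K, the follower Nimbus maximises π_N = (131 - 3q_K - 3q_N)q_N - 37q_N.
Setting the follower's marginal profit to zero, 94 - 3q_K - 6q_N = 0, i.e. q_N = (94 - 3q_K)/6.
The leader anticipates this reaction. Substituting into P = 131 - 3Q gives P = 84 - (3/2)q_K, so π_K = (84 - (3/2)q_K)q_K - 37q_K.
Maximising: ∂π_K/∂q_K = 47 - 3q_K = 0, giving q_K = 47/3.
Then q_N = (94 - 3·(47/3))/6 = 47/6.
Total output Q = 47/2, so price P = 131 - 3·(47/2) = 121/2.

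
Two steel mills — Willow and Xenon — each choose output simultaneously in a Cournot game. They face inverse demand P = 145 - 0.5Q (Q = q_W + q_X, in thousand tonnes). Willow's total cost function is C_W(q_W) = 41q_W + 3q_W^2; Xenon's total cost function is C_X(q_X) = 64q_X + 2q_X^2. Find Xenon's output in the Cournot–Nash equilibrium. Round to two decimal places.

Willow's profit: π_W = (145 - 0.5Q)q_W - (41q_W + 3q_W²). Setting ∂π_W/∂q_W = 0: 104 - 7q_W - (1/2)(q_X) = 0.
Xenon's first-order condition: 81 - 5q_X - (1/2)(q_W) = 0.
So q_W = (104 - (1/2)q_X)/7 and q_X = (81 - (1/2)q_W)/5.
Substituting one into the other gives q_W = 1918/139 and q_X = 14.8201.

14.82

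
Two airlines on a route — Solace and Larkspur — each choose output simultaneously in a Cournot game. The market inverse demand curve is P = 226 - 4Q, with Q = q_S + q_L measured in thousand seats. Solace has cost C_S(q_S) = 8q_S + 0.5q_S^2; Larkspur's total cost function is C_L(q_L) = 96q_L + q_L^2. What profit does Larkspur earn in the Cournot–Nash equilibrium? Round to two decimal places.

Solace's profit: π_S = (226 - 4Q)q_S - (8q_S + (1/2)q_S²). Setting ∂π_S/∂q_S = 0: 218 - 9q_S - 4(q_L) = 0.
Larkspur's first-order condition: 130 - 10q_L - 4(q_S) = 0.
So q_S = (218 - 4q_L)/9 and q_L = (130 - 4q_S)/10.
Substituting one into the other gives q_S = 830/37 and q_L = 149/37.
Price P = 226 - 4·(979/37) = 120.1622.
Larkspur's profit: 120.1622·(149/37) - 96·(149/37) - (149/37)² = 81.0847.

81.08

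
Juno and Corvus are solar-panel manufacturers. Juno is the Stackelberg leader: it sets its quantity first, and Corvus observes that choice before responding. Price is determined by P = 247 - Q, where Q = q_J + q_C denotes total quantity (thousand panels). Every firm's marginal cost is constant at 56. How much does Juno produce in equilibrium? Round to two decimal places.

95.50

The follower Corvus best-responds to any q_J: π_C = (247 - Q)q_C - 56q_C.
∂π_C/∂q_C = 191 - q_J - 2q_C = 0 gives the reaction function q_C = (191 - q_J)/2.
Juno substitutes q_C(q_J) into its own profit: π_J = q_J(247 - q_J - (191 - q_J)/2) - 56q_J = (303/2 - (1/2)q_J)q_J - 56q_J.
The leader's first-order condition 191/2 - q_J = 0 yields q_J = 191/2.
Then q_C = (191 - 191/2)/2 = 191/4.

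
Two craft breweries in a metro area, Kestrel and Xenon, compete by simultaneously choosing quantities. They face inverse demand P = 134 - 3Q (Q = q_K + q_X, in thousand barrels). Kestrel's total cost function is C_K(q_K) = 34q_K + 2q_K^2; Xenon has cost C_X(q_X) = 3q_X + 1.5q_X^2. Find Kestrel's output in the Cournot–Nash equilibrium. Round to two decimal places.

6.26

Kestrel's profit: π_K = (134 - 3Q)q_K - (34q_K + 2q_K²). Setting ∂π_K/∂q_K = 0: 100 - 10q_K - 3(q_X) = 0.
Xenon's first-order condition: 131 - 9q_X - 3(q_K) = 0.
Best responses: q_K = (100 - 3q_X)/10, q_X = (131 - 3q_K)/9.
Substituting one into the other gives q_K = 169/27 and q_X = 1010/81.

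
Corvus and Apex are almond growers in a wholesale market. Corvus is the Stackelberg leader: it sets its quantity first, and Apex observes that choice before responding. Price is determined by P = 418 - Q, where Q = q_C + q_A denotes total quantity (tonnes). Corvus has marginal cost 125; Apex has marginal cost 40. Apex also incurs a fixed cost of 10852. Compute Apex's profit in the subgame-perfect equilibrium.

Solve by backward induction. Given q_C, the follower Apex maximises π_A = (418 - q_C - q_A)q_A - 40q_A.
Setting the follower's marginal profit to zero, 378 - q_C - 2q_A = 0, i.e. q_A = (378 - q_C)/2.
The leader anticipates this reaction. Substituting into P = 418 - Q gives P = 229 - (1/2)q_C, so π_C = (229 - (1/2)q_C)q_C - 125q_C.
Leader FOC: 104 - q_C = 0, so q_C = 104.
Then q_A = (378 - 104)/2 = 137.
Price P = 418 - 241 = 177.
Apex's profit: (177 - 40)·137 - 10852 = 7917.

7917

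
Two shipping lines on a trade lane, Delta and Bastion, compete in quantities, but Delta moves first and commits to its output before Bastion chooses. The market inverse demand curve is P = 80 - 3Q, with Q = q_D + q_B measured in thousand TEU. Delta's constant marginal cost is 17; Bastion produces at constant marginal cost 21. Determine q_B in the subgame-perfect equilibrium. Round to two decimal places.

The follower Bastion best-responds to any q_D: π_B = (80 - 3Q)q_B - 21q_B.
Follower FOC: 59 - 3q_D - 6q_B = 0, so q_B(q_D) = (59 - 3q_D)/6.
The leader anticipates this reaction. Substituting into P = 80 - 3Q gives P = 101/2 - (3/2)q_D, so π_D = (101/2 - (3/2)q_D)q_D - 17q_D.
Maximising: ∂π_D/∂q_D = 67/2 - 3q_D = 0, giving q_D = 67/6.
Then q_B = (59 - 3·(67/6))/6 = 17/4.

4.25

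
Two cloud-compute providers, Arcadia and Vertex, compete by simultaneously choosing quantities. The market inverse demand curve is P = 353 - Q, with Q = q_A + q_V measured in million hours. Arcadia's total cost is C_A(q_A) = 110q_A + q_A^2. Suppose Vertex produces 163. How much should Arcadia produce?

With the rival's output fixed at 163, Arcadia's profit is π_A = (353 - 163 - q_A)q_A - (110q_A + q_A²) = (190 - q_A)q_A - (110q_A + q_A²).
∂π_A/∂q_A = 80 - 4q_A = 0, so q_A = 20.

20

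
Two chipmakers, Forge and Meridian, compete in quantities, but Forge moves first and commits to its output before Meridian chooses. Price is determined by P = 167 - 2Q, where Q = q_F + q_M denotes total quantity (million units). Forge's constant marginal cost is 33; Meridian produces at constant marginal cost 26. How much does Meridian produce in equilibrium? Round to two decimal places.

19.38

Solve by backward induction. Given q_F, the follower Meridian maximises π_M = (167 - 2q_F - 2q_M)q_M - 26q_M.
Follower FOC: 141 - 2q_F - 4q_M = 0, so q_M(q_F) = (141 - 2q_F)/4.
The leader anticipates this reaction. Substituting into P = 167 - 2Q gives P = 193/2 - q_F, so π_F = (193/2 - q_F)q_F - 33q_F.
The leader's first-order condition 127/2 - 2q_F = 0 yields q_F = 127/4.
Then q_M = (141 - 2·(127/4))/4 = 155/8.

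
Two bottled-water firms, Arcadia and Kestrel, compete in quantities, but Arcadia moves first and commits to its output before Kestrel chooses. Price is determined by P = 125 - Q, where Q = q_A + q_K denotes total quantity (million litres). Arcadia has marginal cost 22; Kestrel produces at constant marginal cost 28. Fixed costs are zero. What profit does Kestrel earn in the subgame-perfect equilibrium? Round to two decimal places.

The follower Kestrel best-responds to any q_A: π_K = (125 - Q)q_K - 28q_K.
Follower FOC: 97 - q_A - 2q_K = 0, so q_K(q_A) = (97 - q_A)/2.
Arcadia substitutes q_K(q_A) into its own profit: π_A = q_A(125 - q_A - (97 - q_A)/2) - 22q_A = (153/2 - (1/2)q_A)q_A - 22q_A.
Maximising: ∂π_A/∂q_A = 109/2 - q_A = 0, giving q_A = 109/2.
Then q_K = (97 - 109/2)/2 = 85/4.
Price P = 125 - 303/4 = 197/4.
Kestrel's profit: (197/4 - 28)·(85/4) = 451.5625.

451.56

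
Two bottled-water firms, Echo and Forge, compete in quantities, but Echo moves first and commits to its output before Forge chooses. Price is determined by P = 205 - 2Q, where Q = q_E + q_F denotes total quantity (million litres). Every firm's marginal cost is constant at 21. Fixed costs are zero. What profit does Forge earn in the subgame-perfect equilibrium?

The follower Forge best-responds to any q_E: π_F = (205 - 2Q)q_F - 21q_F.
Setting the follower's marginal profit to zero, 184 - 2q_E - 4q_F = 0, i.e. q_F = (184 - 2q_E)/4.
Echo substitutes q_F(q_E) into its own profit: π_E = q_E(205 - 2q_E - (184 - 2q_E)/2) - 21q_E = (113 - q_E)q_E - 21q_E.
The leader's first-order condition 92 - 2q_E = 0 yields q_E = 46.
Then q_F = (184 - 2·46)/4 = 23.
Price P = 205 - 2·69 = 67.
Forge's profit: (67 - 21)·23 = 1058.

1058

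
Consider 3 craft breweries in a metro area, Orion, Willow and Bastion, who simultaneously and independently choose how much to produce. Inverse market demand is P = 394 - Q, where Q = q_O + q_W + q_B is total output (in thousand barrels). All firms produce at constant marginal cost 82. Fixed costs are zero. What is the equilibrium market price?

A representative firm's profit is π_i = q_i(394 - Q) - 82q_i.
First-order condition (treating rivals' output as given): 312 - 2q_i - Σ_{j≠i} q_j = 0.
By symmetry each firm produces the same amount; substituting Σ_{j≠i} q_j = 2q_i yields q_i = 312/4 = 78.
Total output Q = 234, so price P = 394 - 234 = 160.

160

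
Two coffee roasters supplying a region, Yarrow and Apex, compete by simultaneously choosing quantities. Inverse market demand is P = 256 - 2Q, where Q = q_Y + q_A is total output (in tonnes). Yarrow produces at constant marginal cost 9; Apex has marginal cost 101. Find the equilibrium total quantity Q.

Yarrow's profit: π_Y = (256 - 2Q)q_Y - (9q_Y). Setting ∂π_Y/∂q_Y = 0: 247 - 4q_Y - 2(q_A) = 0.
Apex's first-order condition: 155 - 4q_A - 2(q_Y) = 0.
Rearranging gives the reaction functions q_Y = (247 - 2q_A)/4 and q_A = (155 - 2q_Y)/4.
Solving the pair: q_Y = 113/2, q_A = 21/2.
Total output Q = 113/2 + 21/2 = 67.

67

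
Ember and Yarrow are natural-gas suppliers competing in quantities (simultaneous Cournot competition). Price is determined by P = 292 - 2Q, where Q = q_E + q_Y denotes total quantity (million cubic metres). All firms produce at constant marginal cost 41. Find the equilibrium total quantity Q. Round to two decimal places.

Each firm earns π_i = (292 - 2Q)q_i - 41q_i.
First-order condition (treating rivals' output as given): 251 - 4q_i - 2q_j = 0.
With identical firms every q_j equals q_i, so q_j = q_i and 251 = 6q_i, giving q_i = 251/6.
Total output Q = 251/6 + 251/6 = 251/3.

83.67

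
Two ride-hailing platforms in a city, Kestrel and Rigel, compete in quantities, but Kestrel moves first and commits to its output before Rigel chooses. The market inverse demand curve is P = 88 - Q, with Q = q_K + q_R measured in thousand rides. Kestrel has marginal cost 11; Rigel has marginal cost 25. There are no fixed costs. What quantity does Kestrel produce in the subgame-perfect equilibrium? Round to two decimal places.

Solve by backward induction. Given q_K, the follower Rigel maximises π_R = (88 - q_K - q_R)q_R - 25q_R.
Setting the follower's marginal profit to zero, 63 - q_K - 2q_R = 0, i.e. q_R = (63 - q_K)/2.
Kestrel substitutes q_R(q_K) into its own profit: π_K = q_K(88 - q_K - (63 - q_K)/2) - 11q_K = (113/2 - (1/2)q_K)q_K - 11q_K.
The leader's first-order condition 91/2 - q_K = 0 yields q_K = 91/2.
Then q_R = (63 - 91/2)/2 = 35/4.

45.50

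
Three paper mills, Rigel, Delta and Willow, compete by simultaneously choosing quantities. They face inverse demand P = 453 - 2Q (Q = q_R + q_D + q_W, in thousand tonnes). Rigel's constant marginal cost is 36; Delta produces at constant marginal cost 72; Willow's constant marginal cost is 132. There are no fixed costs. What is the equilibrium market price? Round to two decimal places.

Rigel's profit: π_R = (453 - 2Q)q_R - (36q_R). Setting ∂π_R/∂q_R = 0: 417 - 4q_R - 2(q_D + q_W) = 0.
Delta's first-order condition: 381 - 4q_D - 2(q_R + q_W) = 0.
Willow's profit: π_W = (453 - 2Q)q_W - (132q_W). Setting ∂π_W/∂q_W = 0: 321 - 4q_W - 2(q_R + q_D) = 0.
Adding the 3 first-order conditions: 1119 − 8Q = 0, so Q = 1119/8.
Back-substituting: q_R = (417 − 1119/4)/2 = 549/8, q_D = (381 − 1119/4)/2 = 405/8, q_W = (321 − 1119/4)/2 = 165/8.
Total output Q = 1119/8, so price P = 453 - 2·(1119/8) = 693/4.

173.25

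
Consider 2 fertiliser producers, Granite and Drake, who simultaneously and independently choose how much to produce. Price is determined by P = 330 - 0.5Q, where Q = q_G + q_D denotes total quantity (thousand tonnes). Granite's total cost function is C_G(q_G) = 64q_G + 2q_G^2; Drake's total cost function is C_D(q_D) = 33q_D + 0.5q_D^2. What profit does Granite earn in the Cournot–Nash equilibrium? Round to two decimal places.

3867.78

Granite's profit: π_G = (330 - 0.5Q)q_G - (64q_G + 2q_G²). Setting ∂π_G/∂q_G = 0: 266 - 5q_G - (1/2)(q_D) = 0.
Drake's profit: π_D = (330 - 0.5Q)q_D - (33q_D + (1/2)q_D²). Setting ∂π_D/∂q_D = 0: 297 - 2q_D - (1/2)(q_G) = 0.
Best responses: q_G = (266 - (1/2)q_D)/5, q_D = (297 - (1/2)q_G)/2.
Solving the pair: q_G = 118/3, q_D = 416/3.
Price P = 330 - (1/2)·178 = 241.
Granite's profit: 241·(118/3) - 64·(118/3) - 2(118/3)² = 3867.7778.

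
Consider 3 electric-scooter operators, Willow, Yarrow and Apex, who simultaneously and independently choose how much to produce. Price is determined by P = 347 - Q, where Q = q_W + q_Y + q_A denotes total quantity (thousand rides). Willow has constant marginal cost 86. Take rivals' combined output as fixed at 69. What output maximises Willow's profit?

With rivals' combined output fixed at 69, Willow's profit is π_W = (347 - 69 - q_W)q_W - (86q_W) = (278 - q_W)q_W - (86q_W).
∂π_W/∂q_W = 192 - 2q_W = 0, so q_W = 96.

96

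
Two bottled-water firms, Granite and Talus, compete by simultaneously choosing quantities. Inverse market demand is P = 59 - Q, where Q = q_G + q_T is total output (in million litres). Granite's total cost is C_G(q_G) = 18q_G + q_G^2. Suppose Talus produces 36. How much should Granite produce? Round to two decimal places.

With the rival's output fixed at 36, Granite's profit is π_G = (59 - 36 - q_G)q_G - (18q_G + q_G²) = (23 - q_G)q_G - (18q_G + q_G²).
∂π_G/∂q_G = 5 - 4q_G = 0, so q_G = 5/4.

1.25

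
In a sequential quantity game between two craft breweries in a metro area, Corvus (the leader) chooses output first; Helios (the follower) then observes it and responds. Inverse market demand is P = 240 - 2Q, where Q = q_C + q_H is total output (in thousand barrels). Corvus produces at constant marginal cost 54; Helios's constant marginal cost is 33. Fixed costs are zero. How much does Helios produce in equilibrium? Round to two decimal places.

31.13

Solve by backward induction. Given q_C, the follower Helios maximises π_H = (240 - 2q_C - 2q_H)q_H - 33q_H.
Follower FOC: 207 - 2q_C - 4q_H = 0, so q_H(q_C) = (207 - 2q_C)/4.
Corvus substitutes q_H(q_C) into its own profit: π_C = q_C(240 - 2q_C - (207 - 2q_C)/2) - 54q_C = (273/2 - q_C)q_C - 54q_C.
The leader's first-order condition 165/2 - 2q_C = 0 yields q_C = 165/4.
Then q_H = (207 - 2·(165/4))/4 = 249/8.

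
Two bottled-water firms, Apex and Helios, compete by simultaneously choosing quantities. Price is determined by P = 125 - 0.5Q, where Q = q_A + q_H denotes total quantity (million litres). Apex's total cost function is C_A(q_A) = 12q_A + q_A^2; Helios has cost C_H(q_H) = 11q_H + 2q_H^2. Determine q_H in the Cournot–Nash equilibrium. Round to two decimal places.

Apex's profit: π_A = (125 - 0.5Q)q_A - (12q_A + q_A²). Setting ∂π_A/∂q_A = 0: 113 - 3q_A - (1/2)(q_H) = 0.
Helios's first-order condition: 114 - 5q_H - (1/2)(q_A) = 0.
Best responses: q_A = (113 - (1/2)q_H)/3, q_H = (114 - (1/2)q_A)/5.
Substituting one into the other gives q_A = 34.4407 and q_H = 1142/59.

19.36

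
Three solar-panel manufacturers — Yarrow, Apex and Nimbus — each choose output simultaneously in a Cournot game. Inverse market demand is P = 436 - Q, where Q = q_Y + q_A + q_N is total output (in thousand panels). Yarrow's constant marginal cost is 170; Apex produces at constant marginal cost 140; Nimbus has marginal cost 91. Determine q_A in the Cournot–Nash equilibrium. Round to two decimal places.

Yarrow's profit: π_Y = (436 - Q)q_Y - (170q_Y). Setting ∂π_Y/∂q_Y = 0: 266 - 2q_Y - (q_A + q_N) = 0.
Apex's profit: π_A = (436 - Q)q_A - (140q_A). Setting ∂π_A/∂q_A = 0: 296 - 2q_A - (q_Y + q_N) = 0.
Nimbus's first-order condition: 345 - 2q_N - (q_Y + q_A) = 0.
Adding the 3 first-order conditions: 907 − 4Q = 0, so Q = 907/4.
Back-substituting: q_Y = (266 − 907/4) = 157/4, q_A = (296 − 907/4) = 277/4, q_N = (345 − 907/4) = 473/4.

69.25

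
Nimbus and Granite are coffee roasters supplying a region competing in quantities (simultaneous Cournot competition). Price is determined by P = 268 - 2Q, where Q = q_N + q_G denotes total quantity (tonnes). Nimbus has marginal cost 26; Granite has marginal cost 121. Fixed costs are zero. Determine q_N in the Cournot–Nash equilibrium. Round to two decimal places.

Nimbus's profit: π_N = (268 - 2Q)q_N - (26q_N). Setting ∂π_N/∂q_N = 0: 242 - 4q_N - 2(q_G) = 0.
Granite's profit: π_G = (268 - 2Q)q_G - (121q_G). Setting ∂π_G/∂q_G = 0: 147 - 4q_G - 2(q_N) = 0.
Best responses: q_N = (242 - 2q_G)/4, q_G = (147 - 2q_N)/4.
Substituting one into the other gives q_N = 337/6 and q_G = 26/3.

56.17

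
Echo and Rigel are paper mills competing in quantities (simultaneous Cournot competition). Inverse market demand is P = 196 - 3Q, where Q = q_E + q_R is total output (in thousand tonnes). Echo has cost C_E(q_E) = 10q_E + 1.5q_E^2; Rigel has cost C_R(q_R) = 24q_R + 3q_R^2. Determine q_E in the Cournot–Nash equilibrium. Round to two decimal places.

Echo's profit: π_E = (196 - 3Q)q_E - (10q_E + (3/2)q_E²). Setting ∂π_E/∂q_E = 0: 186 - 9q_E - 3(q_R) = 0.
Rigel's first-order condition: 172 - 12q_R - 3(q_E) = 0.
Rearranging gives the reaction functions q_E = (186 - 3q_R)/9 and q_R = (172 - 3q_E)/12.
Solving the pair: q_E = 52/3, q_R = 10.

17.33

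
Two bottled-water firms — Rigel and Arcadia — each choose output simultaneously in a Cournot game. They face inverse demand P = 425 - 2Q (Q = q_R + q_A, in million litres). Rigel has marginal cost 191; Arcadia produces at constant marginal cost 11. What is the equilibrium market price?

Rigel's profit: π_R = (425 - 2Q)q_R - (191q_R). Setting ∂π_R/∂q_R = 0: 234 - 4q_R - 2(q_A) = 0.
Arcadia's profit: π_A = (425 - 2Q)q_A - (11q_A). Setting ∂π_A/∂q_A = 0: 414 - 4q_A - 2(q_R) = 0.
So q_R = (234 - 2q_A)/4 and q_A = (414 - 2q_R)/4.
Solving the pair: q_R = 9, q_A = 99.
Total output Q = 108, so price P = 425 - 2·108 = 209.

209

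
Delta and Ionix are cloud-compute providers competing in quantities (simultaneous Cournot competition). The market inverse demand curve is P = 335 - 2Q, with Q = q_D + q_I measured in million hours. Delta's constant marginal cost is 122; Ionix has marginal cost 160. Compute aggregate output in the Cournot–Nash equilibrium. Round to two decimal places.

64.67

Delta's profit: π_D = (335 - 2Q)q_D - (122q_D). Setting ∂π_D/∂q_D = 0: 213 - 4q_D - 2(q_I) = 0.
Ionix's profit: π_I = (335 - 2Q)q_I - (160q_I). Setting ∂π_I/∂q_I = 0: 175 - 4q_I - 2(q_D) = 0.
So q_D = (213 - 2q_I)/4 and q_I = (175 - 2q_D)/4.
Solving the pair: q_D = 251/6, q_I = 137/6.
Total output Q = 251/6 + 137/6 = 194/3.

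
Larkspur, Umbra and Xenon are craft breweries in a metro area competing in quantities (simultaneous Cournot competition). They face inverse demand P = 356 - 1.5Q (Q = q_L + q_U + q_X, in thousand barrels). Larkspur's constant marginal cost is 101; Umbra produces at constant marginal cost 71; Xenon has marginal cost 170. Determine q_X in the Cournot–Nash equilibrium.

3

Larkspur's profit: π_L = (356 - 1.5Q)q_L - (101q_L). Setting ∂π_L/∂q_L = 0: 255 - 3q_L - (3/2)(q_U + q_X) = 0.
Umbra's first-order condition: 285 - 3q_U - (3/2)(q_L + q_X) = 0.
Xenon's first-order condition: 186 - 3q_X - (3/2)(q_L + q_U) = 0.
Adding the 3 first-order conditions: 726 − 6Q = 0, so Q = 121.
Back-substituting: q_L = (255 − 363/2)/(3/2) = 49, q_U = (285 − 363/2)/(3/2) = 69, q_X = (186 − 363/2)/(3/2) = 3.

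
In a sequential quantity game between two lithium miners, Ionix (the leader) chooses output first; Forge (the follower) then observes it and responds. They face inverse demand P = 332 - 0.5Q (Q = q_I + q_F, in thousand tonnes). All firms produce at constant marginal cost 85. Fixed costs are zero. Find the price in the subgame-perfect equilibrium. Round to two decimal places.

Solve by backward induction. Given q_I, the follower Forge maximises π_F = (332 - (1/2)q_I - (1/2)q_F)q_F - 85q_F.
∂π_F/∂q_F = 247 - (1/2)q_I - q_F = 0 gives the reaction function q_F = (247 - (1/2)q_I).
The leader anticipates this reaction. Substituting into P = 332 - 0.5Q gives P = 417/2 - (1/4)q_I, so π_I = (417/2 - (1/4)q_I)q_I - 85q_I.
Maximising: ∂π_I/∂q_I = 247/2 - (1/2)q_I = 0, giving q_I = 247.
Then q_F = (247 - (1/2)·247) = 247/2.
Total output Q = 741/2, so price P = 332 - (1/2)·(741/2) = 587/4.

146.75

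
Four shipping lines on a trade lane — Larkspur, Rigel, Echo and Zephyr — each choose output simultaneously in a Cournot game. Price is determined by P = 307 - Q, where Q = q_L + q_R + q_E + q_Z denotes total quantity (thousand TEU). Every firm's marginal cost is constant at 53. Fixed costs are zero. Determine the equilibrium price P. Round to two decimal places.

Each firm earns π_i = (307 - Q)q_i - 53q_i.
Setting ∂π_i/∂q_i = 0 with rivals' quantities fixed: 254 - 2q_i - Σ_{j≠i} q_j = 0.
By symmetry each firm produces the same amount; substituting Σ_{j≠i} q_j = 3q_i yields q_i = 254/5.
Total output Q = 1016/5, so price P = 307 - 1016/5 = 519/5.

103.80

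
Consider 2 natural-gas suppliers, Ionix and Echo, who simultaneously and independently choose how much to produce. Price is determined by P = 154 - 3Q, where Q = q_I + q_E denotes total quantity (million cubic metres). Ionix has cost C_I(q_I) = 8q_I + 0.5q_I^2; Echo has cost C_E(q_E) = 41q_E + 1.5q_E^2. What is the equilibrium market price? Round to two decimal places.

80.22

Ionix's profit: π_I = (154 - 3Q)q_I - (8q_I + (1/2)q_I²). Setting ∂π_I/∂q_I = 0: 146 - 7q_I - 3(q_E) = 0.
Echo's profit: π_E = (154 - 3Q)q_E - (41q_E + (3/2)q_E²). Setting ∂π_E/∂q_E = 0: 113 - 9q_E - 3(q_I) = 0.
Best responses: q_I = (146 - 3q_E)/7, q_E = (113 - 3q_I)/9.
Substituting one into the other gives q_I = 325/18 and q_E = 353/54.
Total output Q = 664/27, so price P = 154 - 3·(664/27) = 722/9.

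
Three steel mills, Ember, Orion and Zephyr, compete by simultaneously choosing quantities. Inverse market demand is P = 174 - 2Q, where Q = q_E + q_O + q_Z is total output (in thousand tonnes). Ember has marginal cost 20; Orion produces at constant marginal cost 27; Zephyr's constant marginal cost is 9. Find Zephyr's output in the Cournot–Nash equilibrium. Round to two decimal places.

24.25

Ember's profit: π_E = (174 - 2Q)q_E - (20q_E). Setting ∂π_E/∂q_E = 0: 154 - 4q_E - 2(q_O + q_Z) = 0.
Orion's profit: π_O = (174 - 2Q)q_O - (27q_O). Setting ∂π_O/∂q_O = 0: 147 - 4q_O - 2(q_E + q_Z) = 0.
Zephyr's profit: π_Z = (174 - 2Q)q_Z - (9q_Z). Setting ∂π_Z/∂q_Z = 0: 165 - 4q_Z - 2(q_E + q_O) = 0.
Adding the 3 conditions: 466 − 4Q − 4Q = 0, i.e. Q = 233/4.
Back-substituting: q_E = (154 − 233/2)/2 = 75/4, q_O = (147 − 233/2)/2 = 61/4, q_Z = (165 − 233/2)/2 = 97/4.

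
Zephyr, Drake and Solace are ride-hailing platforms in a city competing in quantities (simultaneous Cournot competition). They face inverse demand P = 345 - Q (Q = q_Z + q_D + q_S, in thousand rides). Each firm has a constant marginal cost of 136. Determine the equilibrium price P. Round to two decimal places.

188.25

Each firm earns π_i = (345 - Q)q_i - 136q_i.
First-order condition (treating rivals' output as given): 209 - 2q_i - Σ_{j≠i} q_j = 0.
By symmetry each firm produces the same amount; substituting Σ_{j≠i} q_j = 2q_i yields q_i = 209/4.
Total output Q = 627/4, so price P = 345 - 627/4 = 753/4.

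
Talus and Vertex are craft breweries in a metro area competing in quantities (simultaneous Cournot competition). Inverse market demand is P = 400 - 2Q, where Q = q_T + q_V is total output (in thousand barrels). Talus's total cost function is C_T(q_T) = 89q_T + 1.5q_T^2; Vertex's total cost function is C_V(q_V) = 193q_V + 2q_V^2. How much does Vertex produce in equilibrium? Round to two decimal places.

Talus's profit: π_T = (400 - 2Q)q_T - (89q_T + (3/2)q_T²). Setting ∂π_T/∂q_T = 0: 311 - 7q_T - 2(q_V) = 0.
Vertex's first-order condition: 207 - 8q_V - 2(q_T) = 0.
So q_T = (311 - 2q_V)/7 and q_V = (207 - 2q_T)/8.
Substituting one into the other gives q_T = 1037/26 and q_V = 827/52.

15.90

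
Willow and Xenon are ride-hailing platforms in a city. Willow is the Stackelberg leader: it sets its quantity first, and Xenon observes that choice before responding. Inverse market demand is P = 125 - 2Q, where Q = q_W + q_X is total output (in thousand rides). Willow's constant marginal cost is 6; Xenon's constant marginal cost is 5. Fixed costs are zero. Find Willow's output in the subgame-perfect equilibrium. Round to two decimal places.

Solve by backward induction. Given q_W, the follower Xenon maximises π_X = (125 - 2q_W - 2q_X)q_X - 5q_X.
Follower FOC: 120 - 2q_W - 4q_X = 0, so q_X(q_W) = (120 - 2q_W)/4.
The leader anticipates this reaction. Substituting into P = 125 - 2Q gives P = 65 - q_W, so π_W = (65 - q_W)q_W - 6q_W.
Leader FOC: 59 - 2q_W = 0, so q_W = 59/2.
Then q_X = (120 - 2·(59/2))/4 = 61/4.

29.50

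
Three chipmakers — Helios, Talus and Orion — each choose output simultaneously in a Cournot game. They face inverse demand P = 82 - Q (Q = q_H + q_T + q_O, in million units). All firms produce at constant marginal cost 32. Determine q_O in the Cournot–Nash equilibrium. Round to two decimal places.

A representative firm's profit is π_i = q_i(82 - Q) - 32q_i.
First-order condition (treating rivals' output as given): 50 - 2q_i - Σ_{j≠i} q_j = 0.
With identical firms every q_j equals q_i, so Σ_{j≠i} q_j = 2q_i and 50 = 4q_i, giving q_i = 25/2.

12.50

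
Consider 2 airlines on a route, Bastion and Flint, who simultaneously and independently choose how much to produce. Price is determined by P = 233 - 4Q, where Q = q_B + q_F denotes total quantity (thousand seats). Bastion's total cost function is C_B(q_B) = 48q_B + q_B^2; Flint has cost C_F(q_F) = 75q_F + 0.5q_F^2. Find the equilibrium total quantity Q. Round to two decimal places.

25.31

Bastion's profit: π_B = (233 - 4Q)q_B - (48q_B + q_B²). Setting ∂π_B/∂q_B = 0: 185 - 10q_B - 4(q_F) = 0.
Flint's first-order condition: 158 - 9q_F - 4(q_B) = 0.
Best responses: q_B = (185 - 4q_F)/10, q_F = (158 - 4q_B)/9.
Solving the pair: q_B = 1033/74, q_F = 420/37.
Total output Q = 1033/74 + 420/37 = 1873/74.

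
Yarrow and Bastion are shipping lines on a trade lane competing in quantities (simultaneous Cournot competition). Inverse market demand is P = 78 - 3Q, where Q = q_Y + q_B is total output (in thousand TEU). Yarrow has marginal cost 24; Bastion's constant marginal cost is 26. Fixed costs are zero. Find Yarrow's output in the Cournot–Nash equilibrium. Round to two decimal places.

6.22

Yarrow's profit: π_Y = (78 - 3Q)q_Y - (24q_Y). Setting ∂π_Y/∂q_Y = 0: 54 - 6q_Y - 3(q_B) = 0.
Bastion's first-order condition: 52 - 6q_B - 3(q_Y) = 0.
Best responses: q_Y = (54 - 3q_B)/6, q_B = (52 - 3q_Y)/6.
Substituting one into the other gives q_Y = 56/9 and q_B = 50/9.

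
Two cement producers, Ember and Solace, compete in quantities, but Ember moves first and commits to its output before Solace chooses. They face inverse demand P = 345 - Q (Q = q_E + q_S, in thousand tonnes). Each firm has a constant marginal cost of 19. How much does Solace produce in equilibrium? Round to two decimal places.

81.50

Solve by backward induction. Given q_E, the follower Solace maximises π_S = (345 - q_E - q_S)q_S - 19q_S.
Follower FOC: 326 - q_E - 2q_S = 0, so q_S(q_E) = (326 - q_E)/2.
The leader anticipates this reaction. Substituting into P = 345 - Q gives P = 182 - (1/2)q_E, so π_E = (182 - (1/2)q_E)q_E - 19q_E.
Leader FOC: 163 - q_E = 0, so q_E = 163.
Then q_S = (326 - 163)/2 = 163/2.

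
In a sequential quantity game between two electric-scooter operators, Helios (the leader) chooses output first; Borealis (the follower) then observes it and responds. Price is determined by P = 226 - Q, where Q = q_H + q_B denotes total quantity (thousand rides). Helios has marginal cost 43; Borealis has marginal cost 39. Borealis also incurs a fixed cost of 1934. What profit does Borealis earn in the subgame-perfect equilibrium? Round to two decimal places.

442.56

The follower Borealis best-responds to any q_H: π_B = (226 - Q)q_B - 39q_B.
Follower FOC: 187 - q_H - 2q_B = 0, so q_B(q_H) = (187 - q_H)/2.
Helios substitutes q_B(q_H) into its own profit: π_H = q_H(226 - q_H - (187 - q_H)/2) - 43q_H = (265/2 - (1/2)q_H)q_H - 43q_H.
Leader FOC: 179/2 - q_H = 0, so q_H = 179/2.
Then q_B = (187 - 179/2)/2 = 195/4.
Price P = 226 - 553/4 = 351/4.
Borealis's profit: (351/4 - 39)·(195/4) - 1934 = 442.5625.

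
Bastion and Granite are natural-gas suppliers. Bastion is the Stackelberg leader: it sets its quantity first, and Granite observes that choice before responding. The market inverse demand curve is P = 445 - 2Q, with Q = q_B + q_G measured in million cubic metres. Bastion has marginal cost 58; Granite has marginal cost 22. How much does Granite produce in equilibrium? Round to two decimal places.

Solve by backward induction. Given q_B, the follower Granite maximises π_G = (445 - 2q_B - 2q_G)q_G - 22q_G.
Setting the follower's marginal profit to zero, 423 - 2q_B - 4q_G = 0, i.e. q_G = (423 - 2q_B)/4.
The leader anticipates this reaction. Substituting into P = 445 - 2Q gives P = 467/2 - q_B, so π_B = (467/2 - q_B)q_B - 58q_B.
Maximising: ∂π_B/∂q_B = 351/2 - 2q_B = 0, giving q_B = 351/4.
Then q_G = (423 - 2·(351/4))/4 = 495/8.

61.88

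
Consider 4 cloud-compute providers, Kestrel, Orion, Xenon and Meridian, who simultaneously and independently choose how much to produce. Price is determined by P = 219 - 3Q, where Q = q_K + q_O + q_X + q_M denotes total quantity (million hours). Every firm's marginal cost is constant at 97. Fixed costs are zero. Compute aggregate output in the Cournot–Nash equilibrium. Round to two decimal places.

32.53

A representative firm's profit is π_i = q_i(219 - 3Q) - 97q_i.
First-order condition (treating rivals' output as given): 122 - 6q_i - 3·Σ_{j≠i} q_j = 0.
With identical firms every q_j equals q_i, so Σ_{j≠i} q_j = 3q_i and 122 = 15q_i, giving q_i = 122/15.
Total output Q = 122/15 + 122/15 + 122/15 + 122/15 = 488/15.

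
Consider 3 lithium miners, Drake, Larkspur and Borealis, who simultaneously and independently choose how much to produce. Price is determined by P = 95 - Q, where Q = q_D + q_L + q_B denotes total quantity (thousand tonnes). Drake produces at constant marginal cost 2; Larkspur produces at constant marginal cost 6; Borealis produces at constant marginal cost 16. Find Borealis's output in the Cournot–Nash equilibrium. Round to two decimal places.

Drake's profit: π_D = (95 - Q)q_D - (2q_D). Setting ∂π_D/∂q_D = 0: 93 - 2q_D - (q_L + q_B) = 0.
Larkspur's profit: π_L = (95 - Q)q_L - (6q_L). Setting ∂π_L/∂q_L = 0: 89 - 2q_L - (q_D + q_B) = 0.
Borealis's profit: π_B = (95 - Q)q_B - (16q_B). Setting ∂π_B/∂q_B = 0: 79 - 2q_B - (q_D + q_L) = 0.
Summing all 3 equations gives 261 − 4Q = 0, hence Q = 261/4.
Back-substituting: q_D = (93 − 261/4) = 111/4, q_L = (89 − 261/4) = 95/4, q_B = (79 − 261/4) = 55/4.

13.75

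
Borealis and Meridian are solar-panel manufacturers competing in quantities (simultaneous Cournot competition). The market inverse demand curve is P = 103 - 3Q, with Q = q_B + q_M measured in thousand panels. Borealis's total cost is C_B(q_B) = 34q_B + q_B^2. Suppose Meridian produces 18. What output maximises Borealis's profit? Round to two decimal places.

1.88

With the rival's output fixed at 18, Borealis's profit is π_B = (103 - 3·18 - 3q_B)q_B - (34q_B + q_B²) = (49 - 3q_B)q_B - (34q_B + q_B²).
∂π_B/∂q_B = 15 - 8q_B = 0, so q_B = 15/8.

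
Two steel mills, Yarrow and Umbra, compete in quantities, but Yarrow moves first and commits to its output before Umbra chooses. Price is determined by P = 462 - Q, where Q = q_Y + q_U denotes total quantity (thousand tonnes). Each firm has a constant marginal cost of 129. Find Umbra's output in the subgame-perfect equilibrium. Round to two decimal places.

Solve by backward induction. Given q_Y, the follower Umbra maximises π_U = (462 - q_Y - q_U)q_U - 129q_U.
Setting the follower's marginal profit to zero, 333 - q_Y - 2q_U = 0, i.e. q_U = (333 - q_Y)/2.
Yarrow substitutes q_U(q_Y) into its own profit: π_Y = q_Y(462 - q_Y - (333 - q_Y)/2) - 129q_Y = (591/2 - (1/2)q_Y)q_Y - 129q_Y.
The leader's first-order condition 333/2 - q_Y = 0 yields q_Y = 333/2.
Then q_U = (333 - 333/2)/2 = 333/4.

83.25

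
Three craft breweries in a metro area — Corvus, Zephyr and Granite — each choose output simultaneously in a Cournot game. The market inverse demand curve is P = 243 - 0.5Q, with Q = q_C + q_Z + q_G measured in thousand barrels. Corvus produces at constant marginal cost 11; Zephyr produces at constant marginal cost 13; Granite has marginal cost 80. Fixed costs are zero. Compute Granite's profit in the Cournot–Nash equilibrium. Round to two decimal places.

91.13

Corvus's profit: π_C = (243 - 0.5Q)q_C - (11q_C). Setting ∂π_C/∂q_C = 0: 232 - q_C - (1/2)(q_Z + q_G) = 0.
Zephyr's first-order condition: 230 - q_Z - (1/2)(q_C + q_G) = 0.
Granite's first-order condition: 163 - q_G - (1/2)(q_C + q_Z) = 0.
Adding the 3 first-order conditions: 625 − 2Q = 0, so Q = 625/2.
Back-substituting: q_C = (232 − 625/4)/(1/2) = 303/2, q_Z = (230 − 625/4)/(1/2) = 295/2, q_G = (163 − 625/4)/(1/2) = 27/2.
Price P = 243 - (1/2)·(625/2) = 347/4.
Granite's profit: (347/4 - 80)·(27/2) = 729/8.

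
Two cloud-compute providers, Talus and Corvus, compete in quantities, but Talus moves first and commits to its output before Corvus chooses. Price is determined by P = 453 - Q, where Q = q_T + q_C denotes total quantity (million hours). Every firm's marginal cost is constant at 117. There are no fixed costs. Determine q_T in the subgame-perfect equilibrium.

168

Solve by backward induction. Given q_T, the follower Corvus maximises π_C = (453 - q_T - q_C)q_C - 117q_C.
∂π_C/∂q_C = 336 - q_T - 2q_C = 0 gives the reaction function q_C = (336 - q_T)/2.
Talus substitutes q_C(q_T) into its own profit: π_T = q_T(453 - q_T - (336 - q_T)/2) - 117q_T = (285 - (1/2)q_T)q_T - 117q_T.
Maximising: ∂π_T/∂q_T = 168 - q_T = 0, giving q_T = 168.
Then q_C = (336 - 168)/2 = 84.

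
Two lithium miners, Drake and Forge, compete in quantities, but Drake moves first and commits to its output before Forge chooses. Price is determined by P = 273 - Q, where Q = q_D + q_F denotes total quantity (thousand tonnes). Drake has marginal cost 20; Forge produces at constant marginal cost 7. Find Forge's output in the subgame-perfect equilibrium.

73

Solve by backward induction. Given q_D, the follower Forge maximises π_F = (273 - q_D - q_F)q_F - 7q_F.
Follower FOC: 266 - q_D - 2q_F = 0, so q_F(q_D) = (266 - q_D)/2.
The leader anticipates this reaction. Substituting into P = 273 - Q gives P = 140 - (1/2)q_D, so π_D = (140 - (1/2)q_D)q_D - 20q_D.
Leader FOC: 120 - q_D = 0, so q_D = 120.
Then q_F = (266 - 120)/2 = 73.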